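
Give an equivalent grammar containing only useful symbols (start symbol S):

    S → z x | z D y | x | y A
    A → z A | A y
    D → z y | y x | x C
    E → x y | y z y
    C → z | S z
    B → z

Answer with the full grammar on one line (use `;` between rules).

S → z x | z D y | x; D → z y | y x | x C; C → z | S z

Generating nonterminals: {B, C, D, E, S}.
Reachable from S after that: {C, D, S}.
Removed useless symbols: {A, B, E} and every production mentioning them.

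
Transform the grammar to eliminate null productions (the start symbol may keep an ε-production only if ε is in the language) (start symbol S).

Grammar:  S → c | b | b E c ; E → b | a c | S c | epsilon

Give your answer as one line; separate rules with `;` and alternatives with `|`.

The nullable symbols are {E}.
ε ∉ L(G), so no ε-production is kept.
Expand every rule over subsets of its nullable positions: S → b E c gives b E c | b c.

S → c | b | b E c | b c; E → b | a c | S c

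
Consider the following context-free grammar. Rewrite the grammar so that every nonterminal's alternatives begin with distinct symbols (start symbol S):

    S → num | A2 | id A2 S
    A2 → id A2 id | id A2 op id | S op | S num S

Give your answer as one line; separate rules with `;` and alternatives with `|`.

A2 has alternatives sharing prefix 'id A2': factor to A2 → id A2 A2' with A2' → id | op id.
A2 has alternatives sharing prefix 'S': factor to A2 → S A2'' with A2'' → op | num S.

S → num | A2 | id A2 S; A2 → id A2 A2' | S A2''; A2' → id | op id; A2'' → op | num S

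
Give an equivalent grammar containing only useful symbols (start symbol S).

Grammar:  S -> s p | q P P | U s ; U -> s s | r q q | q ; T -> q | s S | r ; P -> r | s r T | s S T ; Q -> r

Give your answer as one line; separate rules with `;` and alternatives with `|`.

Generating nonterminals: {P, Q, S, T, U}.
Reachable from S after that: {P, S, T, U}.
Removed useless symbols: {Q} and every production mentioning them.

S -> s p | q P P | U s; U -> s s | r q q | q; T -> q | s S | r; P -> r | s r T | s S T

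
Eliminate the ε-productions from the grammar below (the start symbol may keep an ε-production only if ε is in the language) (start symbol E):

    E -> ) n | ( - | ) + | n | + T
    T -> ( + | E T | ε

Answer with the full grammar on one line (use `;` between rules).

E -> ) n | ( - | ) + | n | + T | +; T -> ( + | E T | E

Nullable nonterminals: {T}.
ε ∉ L(G), so no ε-production is kept.
Expand every rule over subsets of its nullable positions: E → + T gives + T | +. T → E T gives E T | E.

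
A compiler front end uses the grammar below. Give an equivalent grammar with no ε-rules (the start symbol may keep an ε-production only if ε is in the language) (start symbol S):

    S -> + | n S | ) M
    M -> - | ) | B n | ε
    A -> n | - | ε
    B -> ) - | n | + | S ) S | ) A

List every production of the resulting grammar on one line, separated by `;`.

S -> + | n S | ) M | ); M -> - | ) | B n; A -> n | -; B -> ) - | n | + | S ) S | ) A | )

Nullable nonterminals: {A, M}.
ε ∉ L(G), so no ε-production is kept.
For each production, add variants omitting each subset of nullable occurrences: S → ) M gives ) M | ). B → ) A gives ) A | ).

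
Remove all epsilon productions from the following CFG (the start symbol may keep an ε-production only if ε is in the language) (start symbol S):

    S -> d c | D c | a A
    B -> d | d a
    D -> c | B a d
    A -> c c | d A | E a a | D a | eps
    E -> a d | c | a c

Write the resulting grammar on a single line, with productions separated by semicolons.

Nullable nonterminals: {A}.
ε ∉ L(G), so no ε-production is kept.
For each production, add variants omitting each subset of nullable occurrences: S → a A gives a A | a. A → d A gives d A | d.

S -> d c | D c | a A | a; B -> d | d a; D -> c | B a d; A -> c c | d A | d | E a a | D a; E -> a d | c | a c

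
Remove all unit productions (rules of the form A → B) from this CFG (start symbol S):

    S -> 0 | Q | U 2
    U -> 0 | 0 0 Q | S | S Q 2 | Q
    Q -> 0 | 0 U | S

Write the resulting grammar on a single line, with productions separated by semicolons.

Unit pairs: Q ⇒* {S}; S ⇒* {Q}; U ⇒* {Q, S}.
For each unit pair (A, B), copy every non-unit production of B to A, then drop all unit productions.

S -> 0 | U 2 | 0 U; U -> 0 | 0 0 Q | S Q 2 | U 2 | 0 U; Q -> 0 | U 2 | 0 U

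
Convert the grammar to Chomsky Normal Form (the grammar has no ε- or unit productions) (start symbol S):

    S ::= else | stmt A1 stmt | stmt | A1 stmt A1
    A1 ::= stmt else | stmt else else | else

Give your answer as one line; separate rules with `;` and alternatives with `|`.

S ::= else | X1 Y1 | stmt | A1 Y2; A1 ::= X1 X2 | X1 Y3 | else; X1 ::= stmt; X2 ::= else; Y1 ::= A1 X1; Y2 ::= X1 A1; Y3 ::= X2 X2

Introduce a nonterminal for each terminal appearing in a rule of length ≥ 2: X1 → stmt, X2 → else.
Binarize each right-hand side of length ≥ 3 by chaining fresh nonterminals (Y1, Y2, …): affected rules were S → X1 A1 X1; S → A1 X1 A1; A1 → X1 X2 X2.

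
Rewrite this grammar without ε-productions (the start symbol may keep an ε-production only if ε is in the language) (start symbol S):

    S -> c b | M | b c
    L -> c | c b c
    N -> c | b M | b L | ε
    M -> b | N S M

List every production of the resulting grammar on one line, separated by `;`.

S -> c b | M | b c; L -> c | c b c; N -> c | b M | b L; M -> b | N S M | S M

The nullable symbols are {N}.
ε ∉ L(G), so no ε-production is kept.
For each production, add variants omitting each subset of nullable occurrences: M → N S M gives N S M | S M.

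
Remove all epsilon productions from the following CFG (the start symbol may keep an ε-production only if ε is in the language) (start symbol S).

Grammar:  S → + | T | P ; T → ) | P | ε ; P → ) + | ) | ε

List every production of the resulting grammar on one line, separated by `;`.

The nullable symbols are {P, S, T}.
ε ∈ L(G) since S is nullable, so keep S → ε.

S → + | T | P | ε; T → ) | P; P → ) + | )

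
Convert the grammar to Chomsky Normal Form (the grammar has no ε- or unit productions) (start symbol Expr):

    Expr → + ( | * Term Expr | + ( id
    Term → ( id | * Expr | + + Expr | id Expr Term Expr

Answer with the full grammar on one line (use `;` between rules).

Expr → X1 X2 | X3 Y1 | X1 Y2; Term → X2 X4 | X3 Expr | X1 Y3 | X4 Y4; X1 → +; X2 → (; X3 → *; X4 → id; Y1 → Term Expr; Y2 → X2 X4; Y3 → X1 Expr; Y4 → Expr Y5; Y5 → Term Expr

Introduce a nonterminal for each terminal appearing in a rule of length ≥ 2: X1 → +, X2 → (, X3 → *, X4 → id.
Binarize each right-hand side of length ≥ 3 by chaining fresh nonterminals (Y1, Y2, …): affected rules were Expr → X3 Term Expr; Expr → X1 X2 X4; Term → X1 X1 Expr; Term → X4 Expr Term Expr.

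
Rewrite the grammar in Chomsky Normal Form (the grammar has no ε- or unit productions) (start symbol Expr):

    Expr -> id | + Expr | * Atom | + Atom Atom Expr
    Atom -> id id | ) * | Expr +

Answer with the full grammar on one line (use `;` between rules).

Expr -> id | X1 Expr | X2 Atom | X1 Y1; Atom -> X3 X3 | X4 X2 | Expr X1; X1 -> +; X2 -> *; X3 -> id; X4 -> ); Y1 -> Atom Y2; Y2 -> Atom Expr

Introduce a nonterminal for each terminal appearing in a rule of length ≥ 2: X1 → +, X2 → *, X3 → id, X4 → ).
Binarize each right-hand side of length ≥ 3 by chaining fresh nonterminals (Y1, Y2, …): affected rules were Expr → X1 Atom Atom Expr.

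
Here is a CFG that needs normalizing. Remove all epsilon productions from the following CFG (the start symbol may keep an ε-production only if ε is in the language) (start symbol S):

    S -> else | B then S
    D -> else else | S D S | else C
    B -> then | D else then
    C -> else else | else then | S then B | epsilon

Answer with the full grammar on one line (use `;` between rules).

Nullable nonterminals: {C}.
ε ∉ L(G), so no ε-production is kept.
Add the nullable-subset variants: D → else C gives else C | else.

S -> else | B then S; D -> else else | S D S | else C | else; B -> then | D else then; C -> else else | else then | S then B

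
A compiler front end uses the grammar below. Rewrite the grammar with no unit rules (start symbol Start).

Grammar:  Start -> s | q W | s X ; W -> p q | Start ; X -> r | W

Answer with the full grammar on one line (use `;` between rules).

Start -> s | q W | s X; W -> s | q W | s X | p q; X -> s | q W | s X | r | p q

Unit pairs: W ⇒* {Start}; X ⇒* {Start, W}.
Replace each nonterminal's rules with the union of the non-unit rules of every nonterminal it unit-derives.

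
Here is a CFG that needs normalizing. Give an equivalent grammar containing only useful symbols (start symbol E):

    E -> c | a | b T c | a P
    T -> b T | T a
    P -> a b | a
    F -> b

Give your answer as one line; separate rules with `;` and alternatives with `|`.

E -> c | a | a P; P -> a b | a

Generating nonterminals: {E, F, P}.
Reachable from E after that: {E, P}.
Removed useless symbols: {F, T} and every production mentioning them.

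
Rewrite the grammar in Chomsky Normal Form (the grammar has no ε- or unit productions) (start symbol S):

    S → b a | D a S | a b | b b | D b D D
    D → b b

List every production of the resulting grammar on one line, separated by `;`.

Introduce a nonterminal for each terminal appearing in a rule of length ≥ 2: X1 → b, X2 → a.
Binarize each right-hand side of length ≥ 3 by chaining fresh nonterminals (Y1, Y2, …): affected rules were S → D X2 S; S → D X1 D D.

S → X1 X2 | D Y1 | X2 X1 | X1 X1 | D Y2; D → X1 X1; X1 → b; X2 → a; Y1 → X2 S; Y2 → X1 Y3; Y3 → D D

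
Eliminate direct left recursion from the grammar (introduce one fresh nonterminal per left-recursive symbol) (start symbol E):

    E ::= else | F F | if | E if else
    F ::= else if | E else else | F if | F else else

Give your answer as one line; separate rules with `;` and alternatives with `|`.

E, F are directly left-recursive.
For E: α = {if else}, β = {else, F F, if}. Rewrite as E → β E' and E' → α E' | ε.
For F: α = {if, else else}, β = {else if, E else else}. Rewrite as F → β F' and F' → α F' | ε.

E ::= else E' | F F E' | if E'; F ::= else if F' | E else else F'; E' ::= if else E' | eps; F' ::= if F' | else else F' | eps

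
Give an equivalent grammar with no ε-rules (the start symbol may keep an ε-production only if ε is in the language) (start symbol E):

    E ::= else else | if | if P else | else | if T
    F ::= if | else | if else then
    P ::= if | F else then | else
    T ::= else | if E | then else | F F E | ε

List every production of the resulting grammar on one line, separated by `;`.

The nullable symbols are {T}.
ε ∉ L(G), so no ε-production is kept.

E ::= else else | if | if P else | else | if T; F ::= if | else | if else then; P ::= if | F else then | else; T ::= else | if E | then else | F F E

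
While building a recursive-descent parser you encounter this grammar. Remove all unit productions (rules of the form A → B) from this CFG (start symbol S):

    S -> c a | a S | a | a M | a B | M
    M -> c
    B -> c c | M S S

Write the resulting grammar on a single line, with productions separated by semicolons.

Unit pairs: S ⇒* {M}.
For each unit pair (A, B), copy every non-unit production of B to A, then drop all unit productions.

S -> c a | a S | a | a M | a B | c; M -> c; B -> c c | M S S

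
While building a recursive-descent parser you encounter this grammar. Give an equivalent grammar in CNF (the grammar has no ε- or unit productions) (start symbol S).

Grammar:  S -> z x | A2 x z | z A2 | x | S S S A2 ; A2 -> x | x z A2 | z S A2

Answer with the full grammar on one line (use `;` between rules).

Introduce a nonterminal for each terminal appearing in a rule of length ≥ 2: X1 → z, X2 → x.
Binarize each right-hand side of length ≥ 3 by chaining fresh nonterminals (Y1, Y2, …): affected rules were S → A2 X2 X1; S → S S S A2; A2 → X2 X1 A2; A2 → X1 S A2.

S -> X1 X2 | A2 Y1 | X1 A2 | x | S Y2; A2 -> x | X2 Y4 | X1 Y5; X1 -> z; X2 -> x; Y1 -> X2 X1; Y2 -> S Y3; Y3 -> S A2; Y4 -> X1 A2; Y5 -> S A2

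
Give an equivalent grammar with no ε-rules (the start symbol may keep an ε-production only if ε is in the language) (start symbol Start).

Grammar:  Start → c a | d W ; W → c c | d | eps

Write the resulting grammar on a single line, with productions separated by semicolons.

The nullable symbols are {W}.
ε ∉ L(G), so no ε-production is kept.
For each production, add variants omitting each subset of nullable occurrences: Start → d W gives d W | d.

Start → c a | d W | d; W → c c | d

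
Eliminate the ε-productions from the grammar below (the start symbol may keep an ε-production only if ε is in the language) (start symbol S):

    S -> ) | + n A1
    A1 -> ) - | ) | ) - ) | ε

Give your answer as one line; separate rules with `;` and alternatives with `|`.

S -> ) | + n A1 | + n; A1 -> ) - | ) | ) - )

Nullable nonterminals: {A1}.
ε ∉ L(G), so no ε-production is kept.
For each production, add variants omitting each subset of nullable occurrences: S → + n A1 gives + n A1 | + n.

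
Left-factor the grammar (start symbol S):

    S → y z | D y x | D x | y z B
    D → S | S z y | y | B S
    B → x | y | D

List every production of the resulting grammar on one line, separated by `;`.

S has alternatives sharing prefix 'y z': factor to S → y z S' with S' → ε | B.
S has alternatives sharing prefix 'D': factor to S → D S'' with S'' → y x | x.
D has alternatives sharing prefix 'S': factor to D → S D' with D' → ε | z y.

S → y z S' | D S''; D → y | B S | S D'; B → x | y | D; S' → ε | B; S'' → y x | x; D' → ε | z y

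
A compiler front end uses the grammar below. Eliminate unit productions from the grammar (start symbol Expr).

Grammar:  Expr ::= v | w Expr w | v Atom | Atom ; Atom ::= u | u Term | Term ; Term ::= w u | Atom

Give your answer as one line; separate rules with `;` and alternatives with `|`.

Unit pairs: Atom ⇒* {Term}; Expr ⇒* {Atom, Term}; Term ⇒* {Atom}.
For every A with A ⇒* B via unit rules, add B's non-unit alternatives to A; then delete every rule of the form X → Y.

Expr ::= w u | u | u Term | v | w Expr w | v Atom; Atom ::= w u | u | u Term; Term ::= w u | u | u Term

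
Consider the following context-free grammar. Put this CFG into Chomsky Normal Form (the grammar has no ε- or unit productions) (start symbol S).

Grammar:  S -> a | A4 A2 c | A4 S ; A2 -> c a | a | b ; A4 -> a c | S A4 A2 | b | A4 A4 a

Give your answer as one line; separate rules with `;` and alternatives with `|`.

Introduce a nonterminal for each terminal appearing in a rule of length ≥ 2: X1 → c, X2 → a.
Binarize each right-hand side of length ≥ 3 by chaining fresh nonterminals (Y1, Y2, …): affected rules were S → A4 A2 X1; A4 → S A4 A2; A4 → A4 A4 X2.

S -> a | A4 Y1 | A4 S; A2 -> X1 X2 | a | b; A4 -> X2 X1 | S Y2 | b | A4 Y3; X1 -> c; X2 -> a; Y1 -> A2 X1; Y2 -> A4 A2; Y3 -> A4 X2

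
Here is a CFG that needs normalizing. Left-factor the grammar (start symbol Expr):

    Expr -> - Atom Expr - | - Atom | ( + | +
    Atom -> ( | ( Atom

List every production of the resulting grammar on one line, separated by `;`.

Expr has alternatives sharing prefix '- Atom': factor to Expr → - Atom Expr1 with Expr1 → Expr - | ε.
Atom has alternatives sharing prefix '(': factor to Atom → ( Atom1 with Atom1 → ε | Atom.

Expr -> ( + | + | - Atom Expr1; Atom -> ( Atom1; Expr1 -> Expr - | epsilon; Atom1 -> epsilon | Atom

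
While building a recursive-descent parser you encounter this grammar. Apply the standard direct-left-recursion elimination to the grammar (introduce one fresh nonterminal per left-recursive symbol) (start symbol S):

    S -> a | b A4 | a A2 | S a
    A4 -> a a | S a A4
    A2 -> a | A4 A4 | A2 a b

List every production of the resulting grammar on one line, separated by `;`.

S, A2 are directly left-recursive.
For S: α = {a}, β = {a, b A4, a A2}. Rewrite as S → β S' and S' → α S' | ε.
For A2: α = {a b}, β = {a, A4 A4}. Rewrite as A2 → β A2' and A2' → α A2' | ε.

S -> a S' | b A4 S' | a A2 S'; A4 -> a a | S a A4; A2 -> a A2' | A4 A4 A2'; S' -> a S' | ε; A2' -> a b A2' | ε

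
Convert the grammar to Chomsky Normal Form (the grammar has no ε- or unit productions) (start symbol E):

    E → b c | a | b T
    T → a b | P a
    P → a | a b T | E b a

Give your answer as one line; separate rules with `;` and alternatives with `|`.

Introduce a nonterminal for each terminal appearing in a rule of length ≥ 2: X1 → b, X2 → c, X3 → a.
Binarize each right-hand side of length ≥ 3 by chaining fresh nonterminals (Y1, Y2, …): affected rules were P → X3 X1 T; P → E X1 X3.

E → X1 X2 | a | X1 T; T → X3 X1 | P X3; P → a | X3 Y1 | E Y2; X1 → b; X2 → c; X3 → a; Y1 → X1 T; Y2 → X1 X3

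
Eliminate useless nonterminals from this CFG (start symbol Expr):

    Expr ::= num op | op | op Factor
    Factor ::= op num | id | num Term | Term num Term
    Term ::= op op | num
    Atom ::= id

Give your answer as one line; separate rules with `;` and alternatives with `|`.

Expr ::= num op | op | op Factor; Factor ::= op num | id | num Term | Term num Term; Term ::= op op | num

Generating nonterminals: {Atom, Expr, Factor, Term}.
Reachable from Expr after that: {Expr, Factor, Term}.
Removed useless symbols: {Atom} and every production mentioning them.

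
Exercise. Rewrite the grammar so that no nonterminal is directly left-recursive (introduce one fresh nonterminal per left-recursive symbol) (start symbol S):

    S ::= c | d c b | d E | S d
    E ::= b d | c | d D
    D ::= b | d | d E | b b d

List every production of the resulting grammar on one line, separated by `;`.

S ::= c S' | d c b S' | d E S'; E ::= b d | c | d D; D ::= b | d | d E | b b d; S' ::= d S' | ε

S is directly left-recursive.
For S: α = {d}, β = {c, d c b, d E}. Rewrite as S → β S' and S' → α S' | ε.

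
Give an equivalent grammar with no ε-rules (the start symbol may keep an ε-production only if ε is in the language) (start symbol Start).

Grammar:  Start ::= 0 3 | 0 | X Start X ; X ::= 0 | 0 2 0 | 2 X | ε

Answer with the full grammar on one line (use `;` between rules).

Nullable set = {X}.
ε ∉ L(G), so no ε-production is kept.
Expand every rule over subsets of its nullable positions: Start → X Start X gives X Start X | X Start | Start X. X → 2 X gives 2 X | 2.

Start ::= 0 3 | 0 | X Start X | X Start | Start X; X ::= 0 | 0 2 0 | 2 X | 2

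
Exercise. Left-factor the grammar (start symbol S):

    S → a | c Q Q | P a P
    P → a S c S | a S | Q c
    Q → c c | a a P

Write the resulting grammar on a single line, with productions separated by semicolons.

P has alternatives sharing prefix 'a S': factor to P → a S P' with P' → c S | ε.

S → a | c Q Q | P a P; P → Q c | a S P'; Q → c c | a a P; P' → c S | ε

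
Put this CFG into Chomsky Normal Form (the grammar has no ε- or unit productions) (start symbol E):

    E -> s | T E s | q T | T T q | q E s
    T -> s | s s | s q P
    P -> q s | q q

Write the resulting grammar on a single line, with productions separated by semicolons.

E -> s | T Y1 | X2 T | T Y2 | X2 Y3; T -> s | X1 X1 | X1 Y4; P -> X2 X1 | X2 X2; X1 -> s; X2 -> q; Y1 -> E X1; Y2 -> T X2; Y3 -> E X1; Y4 -> X2 P

Introduce a nonterminal for each terminal appearing in a rule of length ≥ 2: X1 → s, X2 → q.
Binarize each right-hand side of length ≥ 3 by chaining fresh nonterminals (Y1, Y2, …): affected rules were E → T E X1; E → T T X2; E → X2 E X1; T → X1 X2 P.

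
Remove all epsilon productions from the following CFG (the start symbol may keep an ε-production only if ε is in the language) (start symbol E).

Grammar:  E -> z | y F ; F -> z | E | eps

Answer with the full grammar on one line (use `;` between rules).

Nullable nonterminals: {F}.
ε ∉ L(G), so no ε-production is kept.
Add the nullable-subset variants: E → y F gives y F | y.

E -> z | y F | y; F -> z | E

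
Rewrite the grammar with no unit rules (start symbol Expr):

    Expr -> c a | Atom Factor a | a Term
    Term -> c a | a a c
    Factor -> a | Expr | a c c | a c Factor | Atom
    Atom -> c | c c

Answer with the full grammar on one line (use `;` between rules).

Expr -> c a | Atom Factor a | a Term; Term -> c a | a a c; Factor -> c | c c | a | a c c | a c Factor | c a | Atom Factor a | a Term; Atom -> c | c c

Unit pairs: Factor ⇒* {Atom, Expr}.
For every A with A ⇒* B via unit rules, add B's non-unit alternatives to A; then delete every rule of the form X → Y.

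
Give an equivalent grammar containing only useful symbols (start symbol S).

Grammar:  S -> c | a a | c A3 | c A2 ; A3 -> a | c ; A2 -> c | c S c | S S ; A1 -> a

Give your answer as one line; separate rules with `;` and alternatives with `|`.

S -> c | a a | c A3 | c A2; A3 -> a | c; A2 -> c | c S c | S S

Generating nonterminals: {A1, A2, A3, S}.
Reachable from S after that: {A2, A3, S}.
Removed useless symbols: {A1} and every production mentioning them.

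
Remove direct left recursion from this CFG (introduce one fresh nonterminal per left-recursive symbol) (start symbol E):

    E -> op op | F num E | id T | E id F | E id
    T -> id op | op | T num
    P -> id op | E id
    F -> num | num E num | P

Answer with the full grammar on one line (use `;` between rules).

E -> op op E' | F num E E' | id T E'; T -> id op T' | op T'; P -> id op | E id; F -> num | num E num | P; E' -> id F E' | id E' | epsilon; T' -> num T' | epsilon

E, T are directly left-recursive.
For E: α = {id F, id}, β = {op op, F num E, id T}. Rewrite as E → β E' and E' → α E' | ε.
For T: α = {num}, β = {id op, op}. Rewrite as T → β T' and T' → α T' | ε.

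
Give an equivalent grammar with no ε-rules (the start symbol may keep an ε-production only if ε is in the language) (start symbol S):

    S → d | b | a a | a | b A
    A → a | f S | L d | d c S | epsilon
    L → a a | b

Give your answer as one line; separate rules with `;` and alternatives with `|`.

S → d | b | a a | a | b A; A → a | f S | L d | d c S; L → a a | b

The nullable symbols are {A}.
ε ∉ L(G), so no ε-production is kept.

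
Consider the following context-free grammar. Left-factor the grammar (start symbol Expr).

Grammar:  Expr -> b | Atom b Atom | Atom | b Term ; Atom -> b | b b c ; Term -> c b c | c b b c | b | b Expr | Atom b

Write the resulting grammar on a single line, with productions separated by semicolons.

Expr has alternatives sharing prefix 'b': factor to Expr → b Expr1 with Expr1 → ε | Term.
Expr has alternatives sharing prefix 'Atom': factor to Expr → Atom Expr2 with Expr2 → b Atom | ε.
Atom has alternatives sharing prefix 'b': factor to Atom → b Atom1 with Atom1 → ε | b c.
Term has alternatives sharing prefix 'c b': factor to Term → c b Term1 with Term1 → c | b c.
Term has alternatives sharing prefix 'b': factor to Term → b Term2 with Term2 → ε | Expr.

Expr -> b Expr1 | Atom Expr2; Atom -> b Atom1; Term -> Atom b | c b Term1 | b Term2; Expr1 -> ε | Term; Expr2 -> b Atom | ε; Atom1 -> ε | b c; Term1 -> c | b c; Term2 -> ε | Expr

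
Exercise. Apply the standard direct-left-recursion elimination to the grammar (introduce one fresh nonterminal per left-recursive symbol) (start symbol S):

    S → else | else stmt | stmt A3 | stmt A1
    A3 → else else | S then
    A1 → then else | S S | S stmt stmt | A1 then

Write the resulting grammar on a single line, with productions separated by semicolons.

A1 is directly left-recursive.
For A1: α = {then}, β = {then else, S S, S stmt stmt}. Rewrite as A1 → β A1' and A1' → α A1' | ε.

S → else | else stmt | stmt A3 | stmt A1; A3 → else else | S then; A1 → then else A1' | S S A1' | S stmt stmt A1'; A1' → then A1' | eps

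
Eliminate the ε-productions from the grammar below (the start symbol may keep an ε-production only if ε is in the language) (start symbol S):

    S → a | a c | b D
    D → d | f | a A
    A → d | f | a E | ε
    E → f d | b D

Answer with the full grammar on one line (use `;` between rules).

S → a | a c | b D; D → d | f | a A | a; A → d | f | a E; E → f d | b D

Nullable nonterminals: {A}.
ε ∉ L(G), so no ε-production is kept.
Add the nullable-subset variants: D → a A gives a A | a.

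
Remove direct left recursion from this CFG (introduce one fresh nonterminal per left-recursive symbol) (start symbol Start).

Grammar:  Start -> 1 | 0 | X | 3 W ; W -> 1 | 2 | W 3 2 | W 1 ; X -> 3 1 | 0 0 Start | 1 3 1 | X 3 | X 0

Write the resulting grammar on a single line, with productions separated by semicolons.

Start -> 1 | 0 | X | 3 W; W -> 1 W1 | 2 W1; X -> 3 1 X1 | 0 0 Start X1 | 1 3 1 X1; W1 -> 3 2 W1 | 1 W1 | ε; X1 -> 3 X1 | 0 X1 | ε

Directly left-recursive nonterminals: W, X.
For W: α = {3 2, 1}, β = {1, 2}. Rewrite as W → β W1 and W1 → α W1 | ε.
For X: α = {3, 0}, β = {3 1, 0 0 Start, 1 3 1}. Rewrite as X → β X1 and X1 → α X1 | ε.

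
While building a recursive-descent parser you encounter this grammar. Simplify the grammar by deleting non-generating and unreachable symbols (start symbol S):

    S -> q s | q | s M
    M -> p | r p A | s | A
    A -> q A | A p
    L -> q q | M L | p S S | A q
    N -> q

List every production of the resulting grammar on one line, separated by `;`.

S -> q s | q | s M; M -> p | s

Generating nonterminals: {L, M, N, S}.
Reachable from S after that: {M, S}.
Removed useless symbols: {A, L, N} and every production mentioning them.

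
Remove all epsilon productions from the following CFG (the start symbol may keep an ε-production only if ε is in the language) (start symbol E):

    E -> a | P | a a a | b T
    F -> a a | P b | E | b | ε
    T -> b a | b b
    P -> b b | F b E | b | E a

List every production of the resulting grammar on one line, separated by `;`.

The nullable symbols are {F}.
ε ∉ L(G), so no ε-production is kept.
For each production, add variants omitting each subset of nullable occurrences: P → F b E gives F b E | b E.

E -> a | P | a a a | b T; F -> a a | P b | E | b; T -> b a | b b; P -> b b | F b E | b E | b | E a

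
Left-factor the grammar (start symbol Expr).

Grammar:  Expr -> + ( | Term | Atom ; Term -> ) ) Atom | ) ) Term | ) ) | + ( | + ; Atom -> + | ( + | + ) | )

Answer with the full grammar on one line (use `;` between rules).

Term has alternatives sharing prefix ') )': factor to Term → ) ) Term1 with Term1 → Atom | Term | ε.
Term has alternatives sharing prefix '+': factor to Term → + Term2 with Term2 → ( | ε.
Atom has alternatives sharing prefix '+': factor to Atom → + Atom1 with Atom1 → ε | ).

Expr -> + ( | Term | Atom; Term -> ) ) Term1 | + Term2; Atom -> ( + | ) | + Atom1; Term1 -> Atom | Term | ε; Term2 -> ( | ε; Atom1 -> ε | )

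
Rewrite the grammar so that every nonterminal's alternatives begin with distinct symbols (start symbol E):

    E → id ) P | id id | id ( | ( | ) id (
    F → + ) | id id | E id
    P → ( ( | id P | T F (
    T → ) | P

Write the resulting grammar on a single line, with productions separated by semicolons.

E has alternatives sharing prefix 'id': factor to E → id E' with E' → ) P | id | (.

E → ( | ) id ( | id E'; F → + ) | id id | E id; P → ( ( | id P | T F (; T → ) | P; E' → ) P | id | (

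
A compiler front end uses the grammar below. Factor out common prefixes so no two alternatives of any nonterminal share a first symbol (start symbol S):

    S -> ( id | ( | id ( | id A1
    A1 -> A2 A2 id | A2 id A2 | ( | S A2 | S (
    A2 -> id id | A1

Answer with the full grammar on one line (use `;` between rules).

S has alternatives sharing prefix '(': factor to S → ( S' with S' → id | ε.
S has alternatives sharing prefix 'id': factor to S → id S'' with S'' → ( | A1.
A1 has alternatives sharing prefix 'A2': factor to A1 → A2 A1' with A1' → A2 id | id A2.
A1 has alternatives sharing prefix 'S': factor to A1 → S A1'' with A1'' → A2 | (.

S -> ( S' | id S''; A1 -> ( | A2 A1' | S A1''; A2 -> id id | A1; S' -> id | ε; S'' -> ( | A1; A1' -> A2 id | id A2; A1'' -> A2 | (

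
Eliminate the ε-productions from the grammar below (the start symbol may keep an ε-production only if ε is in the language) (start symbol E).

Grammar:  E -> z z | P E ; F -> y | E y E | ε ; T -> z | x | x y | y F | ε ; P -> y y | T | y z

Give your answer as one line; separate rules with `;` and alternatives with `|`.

The nullable symbols are {F, P, T}.
ε ∉ L(G), so no ε-production is kept.
For each production, add variants omitting each subset of nullable occurrences: T → y F gives y F | y.

E -> z z | P E; F -> y | E y E; T -> z | x | x y | y F | y; P -> y y | T | y z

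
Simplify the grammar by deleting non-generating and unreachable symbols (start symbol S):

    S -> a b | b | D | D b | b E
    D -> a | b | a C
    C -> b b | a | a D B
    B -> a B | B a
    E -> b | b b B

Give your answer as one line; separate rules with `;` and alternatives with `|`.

Generating nonterminals: {C, D, E, S}.
Reachable from S after that: {C, D, E, S}.
Removed useless symbols: {B} and every production mentioning them.

S -> a b | b | D | D b | b E; D -> a | b | a C; C -> b b | a; E -> b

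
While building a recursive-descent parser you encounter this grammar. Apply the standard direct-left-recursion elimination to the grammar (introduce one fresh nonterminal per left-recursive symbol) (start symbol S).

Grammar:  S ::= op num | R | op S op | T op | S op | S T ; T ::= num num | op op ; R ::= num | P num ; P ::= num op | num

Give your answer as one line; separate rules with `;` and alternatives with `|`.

Left recursion appears on S.
For S: α = {op, T}, β = {op num, R, op S op, T op}. Rewrite as S → β S' and S' → α S' | ε.

S ::= op num S' | R S' | op S op S' | T op S'; T ::= num num | op op; R ::= num | P num; P ::= num op | num; S' ::= op S' | T S' | ε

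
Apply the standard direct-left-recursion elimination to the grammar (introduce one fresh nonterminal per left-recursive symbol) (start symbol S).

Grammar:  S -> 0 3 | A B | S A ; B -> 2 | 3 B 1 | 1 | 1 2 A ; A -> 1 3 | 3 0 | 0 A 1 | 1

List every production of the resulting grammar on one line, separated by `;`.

Directly left-recursive nonterminal: S.
For S: α = {A}, β = {0 3, A B}. Rewrite as S → β S' and S' → α S' | ε.

S -> 0 3 S' | A B S'; B -> 2 | 3 B 1 | 1 | 1 2 A; A -> 1 3 | 3 0 | 0 A 1 | 1; S' -> A S' | ε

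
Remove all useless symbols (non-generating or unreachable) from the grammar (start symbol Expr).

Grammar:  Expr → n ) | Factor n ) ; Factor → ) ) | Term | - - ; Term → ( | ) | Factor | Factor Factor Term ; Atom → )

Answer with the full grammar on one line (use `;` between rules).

Expr → n ) | Factor n ); Factor → ) ) | Term | - -; Term → ( | ) | Factor | Factor Factor Term

Generating nonterminals: {Atom, Expr, Factor, Term}.
Reachable from Expr after that: {Expr, Factor, Term}.
Removed useless symbols: {Atom} and every production mentioning them.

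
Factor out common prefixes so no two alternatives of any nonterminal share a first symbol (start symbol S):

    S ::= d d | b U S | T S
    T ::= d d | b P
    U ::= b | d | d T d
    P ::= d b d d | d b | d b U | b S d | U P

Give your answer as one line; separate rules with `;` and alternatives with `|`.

U has alternatives sharing prefix 'd': factor to U → d U' with U' → ε | T d.
P has alternatives sharing prefix 'd b': factor to P → d b P' with P' → d d | ε | U.

S ::= d d | b U S | T S; T ::= d d | b P; U ::= b | d U'; P ::= b S d | U P | d b P'; U' ::= ε | T d; P' ::= d d | ε | U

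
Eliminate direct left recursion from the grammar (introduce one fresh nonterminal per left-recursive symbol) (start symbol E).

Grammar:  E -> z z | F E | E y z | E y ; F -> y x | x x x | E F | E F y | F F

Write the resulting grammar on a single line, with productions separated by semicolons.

E -> z z E' | F E E'; F -> y x F' | x x x F' | E F F' | E F y F'; E' -> y z E' | y E' | ε; F' -> F F' | ε

Directly left-recursive nonterminals: E, F.
For E: α = {y z, y}, β = {z z, F E}. Rewrite as E → β E' and E' → α E' | ε.
For F: α = {F}, β = {y x, x x x, E F, E F y}. Rewrite as F → β F' and F' → α F' | ε.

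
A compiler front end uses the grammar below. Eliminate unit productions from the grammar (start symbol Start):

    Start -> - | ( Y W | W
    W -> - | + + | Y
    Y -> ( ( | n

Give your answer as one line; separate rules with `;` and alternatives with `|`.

Unit pairs: Start ⇒* {W, Y}; W ⇒* {Y}.
For each unit pair (A, B), copy every non-unit production of B to A, then drop all unit productions.

Start -> - | ( Y W | ( ( | n | + +; W -> ( ( | n | - | + +; Y -> ( ( | n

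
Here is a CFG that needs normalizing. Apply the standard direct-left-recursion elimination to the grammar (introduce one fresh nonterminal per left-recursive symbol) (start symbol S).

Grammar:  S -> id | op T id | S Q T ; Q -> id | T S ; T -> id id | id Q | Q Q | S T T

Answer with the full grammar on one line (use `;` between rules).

Directly left-recursive nonterminal: S.
For S: α = {Q T}, β = {id, op T id}. Rewrite as S → β S' and S' → α S' | ε.

S -> id S' | op T id S'; Q -> id | T S; T -> id id | id Q | Q Q | S T T; S' -> Q T S' | ε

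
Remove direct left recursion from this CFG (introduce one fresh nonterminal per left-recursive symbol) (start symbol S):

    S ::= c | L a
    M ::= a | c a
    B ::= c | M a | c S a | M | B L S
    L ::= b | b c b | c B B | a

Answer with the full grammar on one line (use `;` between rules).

S ::= c | L a; M ::= a | c a; B ::= c B' | M a B' | c S a B' | M B'; L ::= b | b c b | c B B | a; B' ::= L S B' | ε

B is directly left-recursive.
For B: α = {L S}, β = {c, M a, c S a, M}. Rewrite as B → β B' and B' → α B' | ε.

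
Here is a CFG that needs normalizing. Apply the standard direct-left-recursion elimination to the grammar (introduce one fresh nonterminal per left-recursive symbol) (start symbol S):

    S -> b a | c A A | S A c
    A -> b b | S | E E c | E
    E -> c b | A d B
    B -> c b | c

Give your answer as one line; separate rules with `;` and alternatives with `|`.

S is directly left-recursive.
For S: α = {A c}, β = {b a, c A A}. Rewrite as S → β S' and S' → α S' | ε.

S -> b a S' | c A A S'; A -> b b | S | E E c | E; E -> c b | A d B; B -> c b | c; S' -> A c S' | ε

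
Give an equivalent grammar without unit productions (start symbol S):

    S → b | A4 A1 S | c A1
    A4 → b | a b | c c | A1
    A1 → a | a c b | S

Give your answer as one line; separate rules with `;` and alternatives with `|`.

S → b | A4 A1 S | c A1; A4 → b | a b | c c | a | a c b | A4 A1 S | c A1; A1 → a | a c b | b | A4 A1 S | c A1

Unit pairs: A1 ⇒* {S}; A4 ⇒* {A1, S}.
Replace each nonterminal's rules with the union of the non-unit rules of every nonterminal it unit-derives.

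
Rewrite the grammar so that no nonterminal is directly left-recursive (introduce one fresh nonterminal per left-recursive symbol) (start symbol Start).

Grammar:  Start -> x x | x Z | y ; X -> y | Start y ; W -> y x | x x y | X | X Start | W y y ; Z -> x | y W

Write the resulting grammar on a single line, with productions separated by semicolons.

Start -> x x | x Z | y; X -> y | Start y; W -> y x W1 | x x y W1 | X W1 | X Start W1; Z -> x | y W; W1 -> y y W1 | ε

W is directly left-recursive.
For W: α = {y y}, β = {y x, x x y, X, X Start}. Rewrite as W → β W1 and W1 → α W1 | ε.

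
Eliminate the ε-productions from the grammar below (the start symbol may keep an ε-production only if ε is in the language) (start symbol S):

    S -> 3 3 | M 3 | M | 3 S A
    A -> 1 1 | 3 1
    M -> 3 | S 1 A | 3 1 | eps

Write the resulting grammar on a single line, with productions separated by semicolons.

S -> 3 3 | M 3 | 3 | M | 3 S A | 3 A | ε; A -> 1 1 | 3 1; M -> 3 | S 1 A | 1 A | 3 1

Nullable set = {M, S}.
ε ∈ L(G) since S is nullable, so keep S → ε.
For each production, add variants omitting each subset of nullable occurrences: S → M 3 gives M 3 | 3. S → 3 S A gives 3 S A | 3 A. M → S 1 A gives S 1 A | 1 A.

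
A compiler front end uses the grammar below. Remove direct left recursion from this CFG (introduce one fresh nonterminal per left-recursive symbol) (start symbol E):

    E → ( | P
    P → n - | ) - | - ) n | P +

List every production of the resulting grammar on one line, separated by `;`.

E → ( | P; P → n - P' | ) - P' | - ) n P'; P' → + P' | ε

Left recursion appears on P.
For P: α = {+}, β = {n -, ) -, - ) n}. Rewrite as P → β P' and P' → α P' | ε.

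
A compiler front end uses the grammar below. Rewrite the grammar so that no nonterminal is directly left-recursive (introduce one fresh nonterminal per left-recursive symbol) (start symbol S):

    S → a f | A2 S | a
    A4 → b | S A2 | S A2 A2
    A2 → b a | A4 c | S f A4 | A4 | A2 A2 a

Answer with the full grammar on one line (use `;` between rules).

S → a f | A2 S | a; A4 → b | S A2 | S A2 A2; A2 → b a A2' | A4 c A2' | S f A4 A2' | A4 A2'; A2' → A2 a A2' | ε

A2 is directly left-recursive.
For A2: α = {A2 a}, β = {b a, A4 c, S f A4, A4}. Rewrite as A2 → β A2' and A2' → α A2' | ε.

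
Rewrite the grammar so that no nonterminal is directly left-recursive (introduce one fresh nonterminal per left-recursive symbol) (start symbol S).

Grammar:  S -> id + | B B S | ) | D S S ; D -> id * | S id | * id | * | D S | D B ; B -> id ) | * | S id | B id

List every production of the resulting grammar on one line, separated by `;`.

S -> id + | B B S | ) | D S S; D -> id * D' | S id D' | * id D' | * D'; B -> id ) B' | * B' | S id B'; D' -> S D' | B D' | eps; B' -> id B' | eps

Left recursion appears on D, B.
For D: α = {S, B}, β = {id *, S id, * id, *}. Rewrite as D → β D' and D' → α D' | ε.
For B: α = {id}, β = {id ), *, S id}. Rewrite as B → β B' and B' → α B' | ε.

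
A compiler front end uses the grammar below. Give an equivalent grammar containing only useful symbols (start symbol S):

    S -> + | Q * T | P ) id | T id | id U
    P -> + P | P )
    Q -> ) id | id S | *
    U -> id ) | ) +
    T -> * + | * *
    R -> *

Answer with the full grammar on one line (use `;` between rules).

Generating nonterminals: {Q, R, S, T, U}.
Reachable from S after that: {Q, S, T, U}.
Removed useless symbols: {P, R} and every production mentioning them.

S -> + | Q * T | T id | id U; Q -> ) id | id S | *; U -> id ) | ) +; T -> * + | * *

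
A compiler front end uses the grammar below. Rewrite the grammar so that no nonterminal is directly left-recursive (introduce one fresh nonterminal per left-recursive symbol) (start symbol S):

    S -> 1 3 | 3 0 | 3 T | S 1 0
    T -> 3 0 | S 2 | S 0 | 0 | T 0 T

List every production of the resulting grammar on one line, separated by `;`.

S -> 1 3 S' | 3 0 S' | 3 T S'; T -> 3 0 T' | S 2 T' | S 0 T' | 0 T'; S' -> 1 0 S' | ε; T' -> 0 T T' | ε

S, T are directly left-recursive.
For S: α = {1 0}, β = {1 3, 3 0, 3 T}. Rewrite as S → β S' and S' → α S' | ε.
For T: α = {0 T}, β = {3 0, S 2, S 0, 0}. Rewrite as T → β T' and T' → α T' | ε.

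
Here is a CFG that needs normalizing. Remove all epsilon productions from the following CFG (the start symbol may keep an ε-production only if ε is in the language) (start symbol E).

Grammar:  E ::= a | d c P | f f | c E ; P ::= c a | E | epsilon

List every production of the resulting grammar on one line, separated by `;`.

E ::= a | d c P | d c | f f | c E; P ::= c a | E

Nullable set = {P}.
ε ∉ L(G), so no ε-production is kept.
For each production, add variants omitting each subset of nullable occurrences: E → d c P gives d c P | d c.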